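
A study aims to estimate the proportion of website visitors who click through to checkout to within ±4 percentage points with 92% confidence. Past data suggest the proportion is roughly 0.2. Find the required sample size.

n = 307

For a proportion with margin E = 0.04 at 92% confidence, z = 1.751.
n = p̂(1−p̂)(z/E)² = 0.2 × 0.8 × (1.751/0.04)² = 306.60
Round up: n = 307.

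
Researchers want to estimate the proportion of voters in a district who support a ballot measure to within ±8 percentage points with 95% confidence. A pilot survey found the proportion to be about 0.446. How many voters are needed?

149

For a proportion with margin E = 0.08 at 95% confidence, z = 1.960.
n = p̂(1−p̂)(z/E)² = 0.446 × 0.554 × (1.960/0.08)² = 148.31
Round up: n = 149.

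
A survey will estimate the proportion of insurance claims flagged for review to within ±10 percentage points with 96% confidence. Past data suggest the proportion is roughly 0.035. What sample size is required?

n = 15

For a proportion with margin E = 0.1 at 96% confidence, z = 2.054.
n = p̂(1−p̂)(z/E)² = 0.035 × 0.965 × (2.054/0.1)² = 14.25
Round up: n = 15.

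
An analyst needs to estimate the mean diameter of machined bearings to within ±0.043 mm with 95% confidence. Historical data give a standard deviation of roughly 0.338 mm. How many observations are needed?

For a mean, the margin of error is E = z·σ/√n, so n = (zσ/E)².
At 95% confidence, z = 1.960.
n = (1.960 × 0.338 / 0.043)² = 237.36
Round up: n = 238.

n = 238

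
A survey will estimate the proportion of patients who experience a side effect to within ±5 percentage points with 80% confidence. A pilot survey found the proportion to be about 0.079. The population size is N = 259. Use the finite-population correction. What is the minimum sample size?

For a proportion with margin E = 0.05 at 80% confidence, z = 1.282.
n = p̂(1−p̂)(z/E)² = 0.079 × 0.921 × (1.282/0.05)² = 47.83 — call this n₀.
Finite-population correction with N = 259: n = n₀ / (1 + (n₀−1)/N) = 47.83 / 1.181 = 40.50
Round up: n = 41.

41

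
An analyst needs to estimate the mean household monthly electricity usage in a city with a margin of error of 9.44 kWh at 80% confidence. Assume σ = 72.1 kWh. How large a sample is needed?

n = 96

For a mean, the margin of error is E = z·σ/√n, so n = (zσ/E)².
At 80% confidence, z = 1.282.
n = (1.282 × 72.1 / 9.44)² = 95.87
Round up: n = 96.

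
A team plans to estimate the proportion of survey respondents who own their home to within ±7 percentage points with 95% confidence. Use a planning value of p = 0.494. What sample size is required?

n = 196

For a proportion with margin E = 0.07 at 95% confidence, z = 1.960.
n = p̂(1−p̂)(z/E)² = 0.494 × 0.506 × (1.960/0.07)² = 195.97
Round up: n = 196.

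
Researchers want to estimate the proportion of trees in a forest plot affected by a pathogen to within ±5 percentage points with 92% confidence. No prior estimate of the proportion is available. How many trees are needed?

For a proportion with margin E = 0.05 at 92% confidence, z = 1.751.
With no prior estimate, use p = 0.5, which maximizes p(1−p) at 0.25.
n = 0.25 × (z/E)² = 0.25 × (1.751/0.05)² = 306.60
Round up: n = 307.

n = 307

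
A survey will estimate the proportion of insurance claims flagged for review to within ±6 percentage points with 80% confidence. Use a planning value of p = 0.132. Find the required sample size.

For a proportion with margin E = 0.06 at 80% confidence, z = 1.282.
n = p̂(1−p̂)(z/E)² = 0.132 × 0.868 × (1.282/0.06)² = 52.31
Round up: n = 53.

53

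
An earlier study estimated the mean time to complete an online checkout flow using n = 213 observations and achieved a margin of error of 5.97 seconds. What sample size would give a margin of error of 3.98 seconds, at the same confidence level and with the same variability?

Margin of error scales as 1/√n, so n₂ = n₁·(E₁/E₂)².
n₂ = 213 × (5.97/3.98)² = 213 × 2.25 = 479.25
Round up: n₂ = 480.

480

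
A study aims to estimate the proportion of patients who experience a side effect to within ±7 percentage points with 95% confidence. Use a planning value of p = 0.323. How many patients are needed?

n = 172

For a proportion with margin E = 0.07 at 95% confidence, z = 1.960.
n = p̂(1−p̂)(z/E)² = 0.323 × 0.677 × (1.960/0.07)² = 171.44
Round up: n = 172.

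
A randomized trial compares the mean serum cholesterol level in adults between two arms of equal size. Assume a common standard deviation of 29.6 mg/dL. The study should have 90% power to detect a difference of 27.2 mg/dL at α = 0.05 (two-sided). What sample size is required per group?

25 per group

For two equal groups, n per group = 2·((z_{α/2} + z_β)·σ/δ)².
z_{α/2} = 1.960; z_β = 1.282 (power 90%).
n = 2 × (3.242 × 29.6 / 27.2)² = 2 × 12.45 = 24.90
Round up: n = 25 per group.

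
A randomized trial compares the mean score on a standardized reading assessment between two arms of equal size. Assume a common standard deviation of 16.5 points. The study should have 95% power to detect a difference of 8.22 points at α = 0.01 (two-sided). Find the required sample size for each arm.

For two equal groups, n per group = 2·((z_{α/2} + z_β)·σ/δ)².
z_{α/2} = 2.576; z_β = 1.645 (power 95%).
n = 2 × (4.221 × 16.5 / 8.22)² = 2 × 71.79 = 143.58
Round up: n = 144 per group.

144 per group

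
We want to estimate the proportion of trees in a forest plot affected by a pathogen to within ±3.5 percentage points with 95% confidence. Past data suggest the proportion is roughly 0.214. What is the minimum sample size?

For a proportion with margin E = 0.035 at 95% confidence, z = 1.960.
n = p̂(1−p̂)(z/E)² = 0.214 × 0.786 × (1.960/0.035)² = 527.49
Round up: n = 528.

n = 528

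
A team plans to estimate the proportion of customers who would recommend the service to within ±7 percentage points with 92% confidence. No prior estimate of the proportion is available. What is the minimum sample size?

n = 157

For a proportion with margin E = 0.07 at 92% confidence, z = 1.751.
With no prior estimate, use p = 0.5, which maximizes p(1−p) at 0.25.
n = 0.25 × (z/E)² = 0.25 × (1.751/0.07)² = 156.43
Round up: n = 157.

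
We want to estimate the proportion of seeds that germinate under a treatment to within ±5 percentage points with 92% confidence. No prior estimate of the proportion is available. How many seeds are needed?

For a proportion with margin E = 0.05 at 92% confidence, z = 1.751.
With no prior estimate, use p = 0.5, which maximizes p(1−p) at 0.25.
n = 0.25 × (z/E)² = 0.25 × (1.751/0.05)² = 306.60
Round up: n = 307.

307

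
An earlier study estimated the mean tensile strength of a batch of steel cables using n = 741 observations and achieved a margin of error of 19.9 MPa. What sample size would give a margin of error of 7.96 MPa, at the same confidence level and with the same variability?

Margin of error scales as 1/√n, so n₂ = n₁·(E₁/E₂)².
n₂ = 741 × (19.9/7.96)² = 741 × 6.25 = 4631.25
Round up: n₂ = 4632.

n = 4632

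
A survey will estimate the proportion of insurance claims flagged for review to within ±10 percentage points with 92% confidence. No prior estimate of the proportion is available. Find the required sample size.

For a proportion with margin E = 0.1 at 92% confidence, z = 1.751.
With no prior estimate, use p = 0.5, which maximizes p(1−p) at 0.25.
n = 0.25 × (z/E)² = 0.25 × (1.751/0.1)² = 76.65
Round up: n = 77.

77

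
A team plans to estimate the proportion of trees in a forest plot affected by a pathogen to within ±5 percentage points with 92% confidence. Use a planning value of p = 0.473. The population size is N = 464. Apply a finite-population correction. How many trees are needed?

185

For a proportion with margin E = 0.05 at 92% confidence, z = 1.751.
n = p̂(1−p̂)(z/E)² = 0.473 × 0.527 × (1.751/0.05)² = 305.71 — call this n₀.
Finite-population correction with N = 464: n = n₀ / (1 + (n₀−1)/N) = 305.71 / 1.657 = 184.50
Round up: n = 185.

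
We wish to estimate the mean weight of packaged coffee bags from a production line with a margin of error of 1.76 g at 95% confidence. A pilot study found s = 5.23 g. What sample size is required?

For a mean, the margin of error is E = z·σ/√n, so n = (zσ/E)².
At 95% confidence, z = 1.960.
n = (1.960 × 5.23 / 1.76)² = 33.92
Round up: n = 34.

34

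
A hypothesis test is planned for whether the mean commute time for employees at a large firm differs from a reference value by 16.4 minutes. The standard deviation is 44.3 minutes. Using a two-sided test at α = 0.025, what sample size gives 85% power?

79

For a one-sample z-test, n = ((z_{α/2} + z_β)·σ/δ)².
z_{α/2} = 2.241 (two-sided α = 0.025); z_β = 1.036 (power 85% → β = 0.15).
n = (3.277 × 44.3 / 16.4)² = 78.36
Round up: n = 79.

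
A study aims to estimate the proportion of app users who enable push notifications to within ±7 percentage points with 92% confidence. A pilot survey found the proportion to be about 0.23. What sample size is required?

111

For a proportion with margin E = 0.07 at 92% confidence, z = 1.751.
n = p̂(1−p̂)(z/E)² = 0.23 × 0.77 × (1.751/0.07)² = 110.81
Round up: n = 111.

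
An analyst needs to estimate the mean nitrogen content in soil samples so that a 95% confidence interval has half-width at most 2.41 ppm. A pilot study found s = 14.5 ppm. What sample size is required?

n = 140

For a mean, the margin of error is E = z·σ/√n, so n = (zσ/E)².
At 95% confidence, z = 1.960.
n = (1.960 × 14.5 / 2.41)² = 139.06
Round up: n = 140.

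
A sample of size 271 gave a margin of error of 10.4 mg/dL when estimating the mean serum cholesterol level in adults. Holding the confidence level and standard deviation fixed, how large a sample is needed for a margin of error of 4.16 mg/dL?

1694

Margin of error scales as 1/√n, so n₂ = n₁·(E₁/E₂)².
n₂ = 271 × (10.4/4.16)² = 271 × 6.25 = 1693.75
Round up: n₂ = 1694.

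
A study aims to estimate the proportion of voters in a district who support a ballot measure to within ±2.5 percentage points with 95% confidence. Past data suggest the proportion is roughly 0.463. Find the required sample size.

1529

For a proportion with margin E = 0.025 at 95% confidence, z = 1.960.
n = p̂(1−p̂)(z/E)² = 0.463 × 0.537 × (1.960/0.025)² = 1528.23
Round up: n = 1529.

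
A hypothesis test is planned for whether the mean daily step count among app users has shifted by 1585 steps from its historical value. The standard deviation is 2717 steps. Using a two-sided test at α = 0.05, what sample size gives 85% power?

For a one-sample z-test, n = ((z_{α/2} + z_β)·σ/δ)².
z_{α/2} = 1.960 (two-sided α = 0.05); z_β = 1.036 (power 85% → β = 0.15).
n = (2.996 × 2717 / 1585)² = 26.38
Round up: n = 27.

27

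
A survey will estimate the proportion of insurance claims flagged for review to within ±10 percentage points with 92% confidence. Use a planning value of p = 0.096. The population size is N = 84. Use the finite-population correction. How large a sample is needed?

For a proportion with margin E = 0.1 at 92% confidence, z = 1.751.
n = p̂(1−p̂)(z/E)² = 0.096 × 0.904 × (1.751/0.1)² = 26.61 — call this n₀.
Finite-population correction with N = 84: n = n₀ / (1 + (n₀−1)/N) = 26.61 / 1.305 = 20.39
Round up: n = 21.

21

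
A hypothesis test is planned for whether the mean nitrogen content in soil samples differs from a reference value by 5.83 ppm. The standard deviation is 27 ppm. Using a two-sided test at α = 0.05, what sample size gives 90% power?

For a one-sample z-test, n = ((z_{α/2} + z_β)·σ/δ)².
z_{α/2} = 1.960 (two-sided α = 0.05); z_β = 1.282 (power 90% → β = 0.1).
n = (3.242 × 27 / 5.83)² = 225.43
Round up: n = 226.

226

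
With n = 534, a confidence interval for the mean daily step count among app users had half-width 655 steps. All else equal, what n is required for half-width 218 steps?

Margin of error scales as 1/√n, so n₂ = n₁·(E₁/E₂)².
n₂ = 534 × (655/218)² = 534 × 9.028 = 4820.95
Round up: n₂ = 4821.

4821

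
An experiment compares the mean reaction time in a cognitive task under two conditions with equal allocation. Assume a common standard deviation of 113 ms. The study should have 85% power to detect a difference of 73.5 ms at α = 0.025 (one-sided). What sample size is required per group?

43 per group

For two equal groups, n per group = 2·((z_α + z_β)·σ/δ)².
z_α = 1.960; z_β = 1.036 (power 85%).
n = 2 × (2.996 × 113 / 73.5)² = 2 × 21.22 = 42.44
Round up: n = 43 per group.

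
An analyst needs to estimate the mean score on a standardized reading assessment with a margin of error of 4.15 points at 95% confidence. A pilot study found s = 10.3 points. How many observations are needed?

24

For a mean, the margin of error is E = z·σ/√n, so n = (zσ/E)².
At 95% confidence, z = 1.960.
n = (1.960 × 10.3 / 4.15)² = 23.66
Round up: n = 24.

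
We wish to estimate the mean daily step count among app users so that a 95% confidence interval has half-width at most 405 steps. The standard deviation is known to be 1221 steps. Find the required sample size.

35

For a mean, the margin of error is E = z·σ/√n, so n = (zσ/E)².
At 95% confidence, z = 1.960.
n = (1.960 × 1221 / 405)² = 34.92
Round up: n = 35.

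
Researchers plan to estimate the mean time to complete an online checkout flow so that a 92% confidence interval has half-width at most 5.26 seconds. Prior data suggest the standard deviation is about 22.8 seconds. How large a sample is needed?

58

For a mean, the margin of error is E = z·σ/√n, so n = (zσ/E)².
At 92% confidence, z = 1.751.
n = (1.751 × 22.8 / 5.26)² = 57.61
Round up: n = 58.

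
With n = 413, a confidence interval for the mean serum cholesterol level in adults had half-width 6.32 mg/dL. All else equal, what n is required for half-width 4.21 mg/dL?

n = 931

Margin of error scales as 1/√n, so n₂ = n₁·(E₁/E₂)².
n₂ = 413 × (6.32/4.21)² = 413 × 2.254 = 930.90
Round up: n₂ = 931.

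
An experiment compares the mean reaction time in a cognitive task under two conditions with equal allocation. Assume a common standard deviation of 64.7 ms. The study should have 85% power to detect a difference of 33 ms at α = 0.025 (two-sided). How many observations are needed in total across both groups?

For two equal groups, n per group = 2·((z_{α/2} + z_β)·σ/δ)².
z_{α/2} = 2.241; z_β = 1.036 (power 85%).
n = 2 × (3.277 × 64.7 / 33)² = 2 × 41.28 = 82.56
Round up: n = 83 per group.
Total across both groups: 2 × 83 = 166.

166 total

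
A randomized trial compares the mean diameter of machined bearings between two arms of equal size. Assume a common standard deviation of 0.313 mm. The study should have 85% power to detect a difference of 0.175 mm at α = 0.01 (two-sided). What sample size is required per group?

For two equal groups, n per group = 2·((z_{α/2} + z_β)·σ/δ)².
z_{α/2} = 2.576; z_β = 1.036 (power 85%).
n = 2 × (3.612 × 0.313 / 0.175)² = 2 × 41.74 = 83.48
Round up: n = 84 per group.

84 per group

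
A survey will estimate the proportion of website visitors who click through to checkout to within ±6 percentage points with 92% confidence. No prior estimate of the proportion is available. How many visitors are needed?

213

For a proportion with margin E = 0.06 at 92% confidence, z = 1.751.
With no prior estimate, use p = 0.5, which maximizes p(1−p) at 0.25.
n = 0.25 × (z/E)² = 0.25 × (1.751/0.06)² = 212.92
Round up: n = 213.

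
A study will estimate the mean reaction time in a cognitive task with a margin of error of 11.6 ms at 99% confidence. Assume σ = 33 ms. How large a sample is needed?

54

For a mean, the margin of error is E = z·σ/√n, so n = (zσ/E)².
At 99% confidence, z = 2.576.
n = (2.576 × 33 / 11.6)² = 53.70
Round up: n = 54.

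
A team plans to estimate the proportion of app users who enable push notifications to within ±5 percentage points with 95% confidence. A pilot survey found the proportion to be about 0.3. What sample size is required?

For a proportion with margin E = 0.05 at 95% confidence, z = 1.960.
n = p̂(1−p̂)(z/E)² = 0.3 × 0.7 × (1.960/0.05)² = 322.69
Round up: n = 323.

323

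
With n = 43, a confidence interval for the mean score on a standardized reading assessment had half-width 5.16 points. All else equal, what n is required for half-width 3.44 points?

97

Margin of error scales as 1/√n, so n₂ = n₁·(E₁/E₂)².
n₂ = 43 × (5.16/3.44)² = 43 × 2.25 = 96.75
Round up: n₂ = 97.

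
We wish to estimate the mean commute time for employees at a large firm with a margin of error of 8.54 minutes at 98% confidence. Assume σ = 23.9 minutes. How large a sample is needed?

For a mean, the margin of error is E = z·σ/√n, so n = (zσ/E)².
At 98% confidence, z = 2.326.
n = (2.326 × 23.9 / 8.54)² = 42.37
Round up: n = 43.

43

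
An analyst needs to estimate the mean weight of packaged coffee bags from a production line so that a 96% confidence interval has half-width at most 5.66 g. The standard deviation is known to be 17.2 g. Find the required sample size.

For a mean, the margin of error is E = z·σ/√n, so n = (zσ/E)².
At 96% confidence, z = 2.054.
n = (2.054 × 17.2 / 5.66)² = 38.96
Round up: n = 39.

39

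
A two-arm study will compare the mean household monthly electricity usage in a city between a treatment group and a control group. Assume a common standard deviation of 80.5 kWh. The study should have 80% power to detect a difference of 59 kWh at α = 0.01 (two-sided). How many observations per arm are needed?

For two equal groups, n per group = 2·((z_{α/2} + z_β)·σ/δ)².
z_{α/2} = 2.576; z_β = 0.842 (power 80%).
n = 2 × (3.418 × 80.5 / 59)² = 2 × 21.75 = 43.50
Round up: n = 44 per group.

44 per group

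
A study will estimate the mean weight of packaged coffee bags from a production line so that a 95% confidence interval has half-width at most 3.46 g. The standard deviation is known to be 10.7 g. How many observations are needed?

For a mean, the margin of error is E = z·σ/√n, so n = (zσ/E)².
At 95% confidence, z = 1.960.
n = (1.960 × 10.7 / 3.46)² = 36.74
Round up: n = 37.

n = 37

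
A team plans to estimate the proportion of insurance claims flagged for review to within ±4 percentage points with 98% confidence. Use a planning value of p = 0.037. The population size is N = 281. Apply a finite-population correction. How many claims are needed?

For a proportion with margin E = 0.04 at 98% confidence, z = 2.326.
n = p̂(1−p̂)(z/E)² = 0.037 × 0.963 × (2.326/0.04)² = 120.48 — call this n₀.
Finite-population correction with N = 281: n = n₀ / (1 + (n₀−1)/N) = 120.48 / 1.425 = 84.55
Round up: n = 85.

85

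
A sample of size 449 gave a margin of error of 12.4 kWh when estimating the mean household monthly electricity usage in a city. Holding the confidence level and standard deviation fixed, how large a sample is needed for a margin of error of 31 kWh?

Margin of error scales as 1/√n, so n₂ = n₁·(E₁/E₂)².
n₂ = 449 × (12.4/31)² = 449 × 0.16 = 71.84
Round up: n₂ = 72.

n = 72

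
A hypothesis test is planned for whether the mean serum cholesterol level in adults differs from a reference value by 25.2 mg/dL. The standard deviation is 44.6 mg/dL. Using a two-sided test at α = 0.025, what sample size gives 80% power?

n = 30

For a one-sample z-test, n = ((z_{α/2} + z_β)·σ/δ)².
z_{α/2} = 2.241 (two-sided α = 0.025); z_β = 0.842 (power 80% → β = 0.2).
n = (3.083 × 44.6 / 25.2)² = 29.77
Round up: n = 30.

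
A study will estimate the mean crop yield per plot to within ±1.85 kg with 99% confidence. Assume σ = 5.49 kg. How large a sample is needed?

59

For a mean, the margin of error is E = z·σ/√n, so n = (zσ/E)².
At 99% confidence, z = 2.576.
n = (2.576 × 5.49 / 1.85)² = 58.44
Round up: n = 59.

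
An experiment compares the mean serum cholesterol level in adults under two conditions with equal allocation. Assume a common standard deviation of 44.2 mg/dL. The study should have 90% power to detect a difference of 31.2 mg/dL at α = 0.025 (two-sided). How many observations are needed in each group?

For two equal groups, n per group = 2·((z_{α/2} + z_β)·σ/δ)².
z_{α/2} = 2.241; z_β = 1.282 (power 90%).
n = 2 × (3.523 × 44.2 / 31.2)² = 2 × 24.91 = 49.82
Round up: n = 50 per group.

50 per group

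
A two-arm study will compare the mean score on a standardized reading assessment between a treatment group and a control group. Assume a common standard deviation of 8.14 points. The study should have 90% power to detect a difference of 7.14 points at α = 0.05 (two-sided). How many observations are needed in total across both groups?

56 total

For two equal groups, n per group = 2·((z_{α/2} + z_β)·σ/δ)².
z_{α/2} = 1.960; z_β = 1.282 (power 90%).
n = 2 × (3.242 × 8.14 / 7.14)² = 2 × 13.66 = 27.32
Round up: n = 28 per group.
Total across both groups: 2 × 28 = 56.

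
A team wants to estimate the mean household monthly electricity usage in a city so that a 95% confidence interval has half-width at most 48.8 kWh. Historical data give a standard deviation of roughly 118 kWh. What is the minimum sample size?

For a mean, the margin of error is E = z·σ/√n, so n = (zσ/E)².
At 95% confidence, z = 1.960.
n = (1.960 × 118 / 48.8)² = 22.46
Round up: n = 23.

23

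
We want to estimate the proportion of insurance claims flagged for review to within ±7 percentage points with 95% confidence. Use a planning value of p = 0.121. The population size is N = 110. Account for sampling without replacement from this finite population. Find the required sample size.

48

For a proportion with margin E = 0.07 at 95% confidence, z = 1.960.
n = p̂(1−p̂)(z/E)² = 0.121 × 0.879 × (1.960/0.07)² = 83.39 — call this n₀.
Finite-population correction with N = 110: n = n₀ / (1 + (n₀−1)/N) = 83.39 / 1.749 = 47.68
Round up: n = 48.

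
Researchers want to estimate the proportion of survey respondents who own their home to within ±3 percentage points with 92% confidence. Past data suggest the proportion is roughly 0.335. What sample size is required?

n = 759

For a proportion with margin E = 0.03 at 92% confidence, z = 1.751.
n = p̂(1−p̂)(z/E)² = 0.335 × 0.665 × (1.751/0.03)² = 758.92
Round up: n = 759.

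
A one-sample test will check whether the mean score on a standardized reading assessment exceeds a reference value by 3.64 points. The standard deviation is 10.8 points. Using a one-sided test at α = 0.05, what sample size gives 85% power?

64

For a one-sample z-test, n = ((z_α + z_β)·σ/δ)².
z_α = 1.645 (one-sided α = 0.05); z_β = 1.036 (power 85% → β = 0.15).
n = (2.681 × 10.8 / 3.64)² = 63.28
Round up: n = 64.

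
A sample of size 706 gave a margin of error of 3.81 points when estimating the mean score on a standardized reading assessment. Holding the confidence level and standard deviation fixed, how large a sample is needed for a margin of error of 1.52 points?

Margin of error scales as 1/√n, so n₂ = n₁·(E₁/E₂)².
n₂ = 706 × (3.81/1.52)² = 706 × 6.283 = 4435.80
Round up: n₂ = 4436.

4436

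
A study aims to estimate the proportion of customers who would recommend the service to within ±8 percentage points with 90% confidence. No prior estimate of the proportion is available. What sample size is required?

For a proportion with margin E = 0.08 at 90% confidence, z = 1.645.
With no prior estimate, use p = 0.5, which maximizes p(1−p) at 0.25.
n = 0.25 × (z/E)² = 0.25 × (1.645/0.08)² = 105.70
Round up: n = 106.

106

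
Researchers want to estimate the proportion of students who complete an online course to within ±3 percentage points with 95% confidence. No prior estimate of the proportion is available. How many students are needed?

1068

For a proportion with margin E = 0.03 at 95% confidence, z = 1.960.
With no prior estimate, use p = 0.5, which maximizes p(1−p) at 0.25.
n = 0.25 × (z/E)² = 0.25 × (1.960/0.03)² = 1067.11
Round up: n = 1068.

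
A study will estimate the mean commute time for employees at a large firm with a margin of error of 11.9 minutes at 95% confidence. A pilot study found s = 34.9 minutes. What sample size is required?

34

For a mean, the margin of error is E = z·σ/√n, so n = (zσ/E)².
At 95% confidence, z = 1.960.
n = (1.960 × 34.9 / 11.9)² = 33.04
Round up: n = 34.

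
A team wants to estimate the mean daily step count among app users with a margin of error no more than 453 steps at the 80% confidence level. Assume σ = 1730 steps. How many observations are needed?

24

For a mean, the margin of error is E = z·σ/√n, so n = (zσ/E)².
At 80% confidence, z = 1.282.
n = (1.282 × 1730 / 453)² = 23.97
Round up: n = 24.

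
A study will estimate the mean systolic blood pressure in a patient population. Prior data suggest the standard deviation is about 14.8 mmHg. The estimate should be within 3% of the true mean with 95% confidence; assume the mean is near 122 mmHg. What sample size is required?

For a mean, the margin of error is E = z·σ/√n, so n = (zσ/E)².
At 95% confidence, z = 1.960.
E = 3% of 122 = 3.66 mmHg.
n = (1.960 × 14.8 / 3.66)² = 62.82
Round up: n = 63.

63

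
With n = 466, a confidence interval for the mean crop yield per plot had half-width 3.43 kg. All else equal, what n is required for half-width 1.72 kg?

Margin of error scales as 1/√n, so n₂ = n₁·(E₁/E₂)².
n₂ = 466 × (3.43/1.72)² = 466 × 3.977 = 1853.28
Round up: n₂ = 1854.

n = 1854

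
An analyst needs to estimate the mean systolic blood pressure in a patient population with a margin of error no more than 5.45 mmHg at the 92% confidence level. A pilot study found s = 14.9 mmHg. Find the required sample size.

For a mean, the margin of error is E = z·σ/√n, so n = (zσ/E)².
At 92% confidence, z = 1.751.
n = (1.751 × 14.9 / 5.45)² = 22.92
Round up: n = 23.

n = 23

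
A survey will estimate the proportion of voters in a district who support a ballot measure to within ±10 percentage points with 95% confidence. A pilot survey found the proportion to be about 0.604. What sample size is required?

92

For a proportion with margin E = 0.1 at 95% confidence, z = 1.960.
n = p̂(1−p̂)(z/E)² = 0.604 × 0.396 × (1.960/0.1)² = 91.88
Round up: n = 92.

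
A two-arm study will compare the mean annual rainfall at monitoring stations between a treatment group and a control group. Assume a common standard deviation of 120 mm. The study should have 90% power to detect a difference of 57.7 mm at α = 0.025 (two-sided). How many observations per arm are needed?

108 per group

For two equal groups, n per group = 2·((z_{α/2} + z_β)·σ/δ)².
z_{α/2} = 2.241; z_β = 1.282 (power 90%).
n = 2 × (3.523 × 120 / 57.7)² = 2 × 53.68 = 107.36
Round up: n = 108 per group.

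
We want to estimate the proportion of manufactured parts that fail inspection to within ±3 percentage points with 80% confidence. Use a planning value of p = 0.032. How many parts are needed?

n = 57

For a proportion with margin E = 0.03 at 80% confidence, z = 1.282.
n = p̂(1−p̂)(z/E)² = 0.032 × 0.968 × (1.282/0.03)² = 56.57
Round up: n = 57.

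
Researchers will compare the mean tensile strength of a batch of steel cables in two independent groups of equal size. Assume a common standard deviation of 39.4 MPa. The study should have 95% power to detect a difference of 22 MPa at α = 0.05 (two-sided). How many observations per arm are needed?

For two equal groups, n per group = 2·((z_{α/2} + z_β)·σ/δ)².
z_{α/2} = 1.960; z_β = 1.645 (power 95%).
n = 2 × (3.605 × 39.4 / 22)² = 2 × 41.68 = 83.36
Round up: n = 84 per group.

84 per group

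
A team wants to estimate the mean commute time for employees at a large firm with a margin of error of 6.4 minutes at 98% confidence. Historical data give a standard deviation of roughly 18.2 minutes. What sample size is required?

For a mean, the margin of error is E = z·σ/√n, so n = (zσ/E)².
At 98% confidence, z = 2.326.
n = (2.326 × 18.2 / 6.4)² = 43.75
Round up: n = 44.

n = 44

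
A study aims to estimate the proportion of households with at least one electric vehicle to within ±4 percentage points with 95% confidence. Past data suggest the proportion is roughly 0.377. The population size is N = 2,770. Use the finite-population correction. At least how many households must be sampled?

469

For a proportion with margin E = 0.04 at 95% confidence, z = 1.960.
n = p̂(1−p̂)(z/E)² = 0.377 × 0.623 × (1.960/0.04)² = 563.93 — call this n₀.
Finite-population correction with N = 2,770: n = n₀ / (1 + (n₀−1)/N) = 563.93 / 1.203 = 468.77
Round up: n = 469.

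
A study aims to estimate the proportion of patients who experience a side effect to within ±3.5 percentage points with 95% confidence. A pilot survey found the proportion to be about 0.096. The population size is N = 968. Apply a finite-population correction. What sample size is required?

213

For a proportion with margin E = 0.035 at 95% confidence, z = 1.960.
n = p̂(1−p̂)(z/E)² = 0.096 × 0.904 × (1.960/0.035)² = 272.15 — call this n₀.
Finite-population correction with N = 968: n = n₀ / (1 + (n₀−1)/N) = 272.15 / 1.28 = 212.62
Round up: n = 213.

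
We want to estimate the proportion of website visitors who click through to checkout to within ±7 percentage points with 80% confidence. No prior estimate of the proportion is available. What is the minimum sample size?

For a proportion with margin E = 0.07 at 80% confidence, z = 1.282.
With no prior estimate, use p = 0.5, which maximizes p(1−p) at 0.25.
n = 0.25 × (z/E)² = 0.25 × (1.282/0.07)² = 83.85
Round up: n = 84.

84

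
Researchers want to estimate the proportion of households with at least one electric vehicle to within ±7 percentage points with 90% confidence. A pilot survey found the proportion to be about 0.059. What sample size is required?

31

For a proportion with margin E = 0.07 at 90% confidence, z = 1.645.
n = p̂(1−p̂)(z/E)² = 0.059 × 0.941 × (1.645/0.07)² = 30.66
Round up: n = 31.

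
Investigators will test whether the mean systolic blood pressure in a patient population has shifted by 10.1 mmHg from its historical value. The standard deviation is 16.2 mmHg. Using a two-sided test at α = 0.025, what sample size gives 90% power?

For a one-sample z-test, n = ((z_{α/2} + z_β)·σ/δ)².
z_{α/2} = 2.241 (two-sided α = 0.025); z_β = 1.282 (power 90% → β = 0.1).
n = (3.523 × 16.2 / 10.1)² = 31.93
Round up: n = 32.

32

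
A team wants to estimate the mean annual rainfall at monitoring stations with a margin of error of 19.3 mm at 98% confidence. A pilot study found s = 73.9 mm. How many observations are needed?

80

For a mean, the margin of error is E = z·σ/√n, so n = (zσ/E)².
At 98% confidence, z = 2.326.
n = (2.326 × 73.9 / 19.3)² = 79.32
Round up: n = 80.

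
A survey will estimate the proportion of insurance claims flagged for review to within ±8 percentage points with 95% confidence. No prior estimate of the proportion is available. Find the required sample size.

151

For a proportion with margin E = 0.08 at 95% confidence, z = 1.960.
With no prior estimate, use p = 0.5, which maximizes p(1−p) at 0.25.
n = 0.25 × (z/E)² = 0.25 × (1.960/0.08)² = 150.06
Round up: n = 151.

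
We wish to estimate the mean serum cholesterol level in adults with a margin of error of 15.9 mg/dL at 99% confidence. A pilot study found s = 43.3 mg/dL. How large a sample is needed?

For a mean, the margin of error is E = z·σ/√n, so n = (zσ/E)².
At 99% confidence, z = 2.576.
n = (2.576 × 43.3 / 15.9)² = 49.21
Round up: n = 50.

50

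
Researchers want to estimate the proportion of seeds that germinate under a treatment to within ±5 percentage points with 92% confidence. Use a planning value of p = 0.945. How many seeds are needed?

For a proportion with margin E = 0.05 at 92% confidence, z = 1.751.
n = p̂(1−p̂)(z/E)² = 0.945 × 0.055 × (1.751/0.05)² = 63.74
Round up: n = 64.

n = 64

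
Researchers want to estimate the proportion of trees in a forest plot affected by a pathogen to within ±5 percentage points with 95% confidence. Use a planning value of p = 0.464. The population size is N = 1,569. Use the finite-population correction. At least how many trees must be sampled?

For a proportion with margin E = 0.05 at 95% confidence, z = 1.960.
n = p̂(1−p̂)(z/E)² = 0.464 × 0.536 × (1.960/0.05)² = 382.17 — call this n₀.
Finite-population correction with N = 1,569: n = n₀ / (1 + (n₀−1)/N) = 382.17 / 1.243 = 307.46
Round up: n = 308.

308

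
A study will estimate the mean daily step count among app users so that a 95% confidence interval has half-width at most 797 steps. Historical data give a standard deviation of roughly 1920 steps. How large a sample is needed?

For a mean, the margin of error is E = z·σ/√n, so n = (zσ/E)².
At 95% confidence, z = 1.960.
n = (1.960 × 1920 / 797)² = 22.29
Round up: n = 23.

23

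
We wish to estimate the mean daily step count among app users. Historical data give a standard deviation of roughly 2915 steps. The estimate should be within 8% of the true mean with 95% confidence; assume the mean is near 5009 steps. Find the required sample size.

n = 204

For a mean, the margin of error is E = z·σ/√n, so n = (zσ/E)².
At 95% confidence, z = 1.960.
E = 8% of 5009 = 400.7 steps.
n = (1.960 × 2915 / 400.7)² = 203.29
Round up: n = 204.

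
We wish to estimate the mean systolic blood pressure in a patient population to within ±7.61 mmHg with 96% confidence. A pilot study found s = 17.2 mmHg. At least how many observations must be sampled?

For a mean, the margin of error is E = z·σ/√n, so n = (zσ/E)².
At 96% confidence, z = 2.054.
n = (2.054 × 17.2 / 7.61)² = 21.55
Round up: n = 22.

22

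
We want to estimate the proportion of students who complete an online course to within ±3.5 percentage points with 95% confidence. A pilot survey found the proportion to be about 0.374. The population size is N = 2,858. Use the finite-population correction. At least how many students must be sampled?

585

For a proportion with margin E = 0.035 at 95% confidence, z = 1.960.
n = p̂(1−p̂)(z/E)² = 0.374 × 0.626 × (1.960/0.035)² = 734.21 — call this n₀.
Finite-population correction with N = 2,858: n = n₀ / (1 + (n₀−1)/N) = 734.21 / 1.257 = 584.10
Round up: n = 585.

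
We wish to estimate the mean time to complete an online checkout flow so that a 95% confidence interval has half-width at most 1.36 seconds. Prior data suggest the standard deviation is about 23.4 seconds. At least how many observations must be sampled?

For a mean, the margin of error is E = z·σ/√n, so n = (zσ/E)².
At 95% confidence, z = 1.960.
n = (1.960 × 23.4 / 1.36)² = 1137.28
Round up: n = 1138.

n = 1138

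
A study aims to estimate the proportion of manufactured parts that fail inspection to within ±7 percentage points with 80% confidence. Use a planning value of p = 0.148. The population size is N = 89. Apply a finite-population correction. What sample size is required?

29

For a proportion with margin E = 0.07 at 80% confidence, z = 1.282.
n = p̂(1−p̂)(z/E)² = 0.148 × 0.852 × (1.282/0.07)² = 42.29 — call this n₀.
Finite-population correction with N = 89: n = n₀ / (1 + (n₀−1)/N) = 42.29 / 1.464 = 28.89
Round up: n = 29.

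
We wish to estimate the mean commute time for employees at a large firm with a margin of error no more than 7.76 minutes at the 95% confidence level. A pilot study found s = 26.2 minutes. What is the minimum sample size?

n = 44

For a mean, the margin of error is E = z·σ/√n, so n = (zσ/E)².
At 95% confidence, z = 1.960.
n = (1.960 × 26.2 / 7.76)² = 43.79
Round up: n = 44.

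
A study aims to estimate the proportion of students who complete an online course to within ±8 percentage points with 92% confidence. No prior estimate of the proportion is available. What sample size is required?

For a proportion with margin E = 0.08 at 92% confidence, z = 1.751.
With no prior estimate, use p = 0.5, which maximizes p(1−p) at 0.25.
n = 0.25 × (z/E)² = 0.25 × (1.751/0.08)² = 119.77
Round up: n = 120.

120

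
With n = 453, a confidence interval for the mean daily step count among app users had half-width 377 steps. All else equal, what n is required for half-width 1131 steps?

Margin of error scales as 1/√n, so n₂ = n₁·(E₁/E₂)².
n₂ = 453 × (377/1131)² = 453 × 0.1111 = 50.33
Round up: n₂ = 51.

51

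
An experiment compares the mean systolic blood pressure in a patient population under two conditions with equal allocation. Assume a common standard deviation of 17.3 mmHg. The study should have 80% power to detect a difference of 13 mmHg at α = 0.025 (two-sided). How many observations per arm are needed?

34 per group

For two equal groups, n per group = 2·((z_{α/2} + z_β)·σ/δ)².
z_{α/2} = 2.241; z_β = 0.842 (power 80%).
n = 2 × (3.083 × 17.3 / 13)² = 2 × 16.83 = 33.66
Round up: n = 34 per group.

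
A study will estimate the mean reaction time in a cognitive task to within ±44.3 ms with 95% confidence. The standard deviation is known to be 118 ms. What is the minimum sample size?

For a mean, the margin of error is E = z·σ/√n, so n = (zσ/E)².
At 95% confidence, z = 1.960.
n = (1.960 × 118 / 44.3)² = 27.26
Round up: n = 28.

28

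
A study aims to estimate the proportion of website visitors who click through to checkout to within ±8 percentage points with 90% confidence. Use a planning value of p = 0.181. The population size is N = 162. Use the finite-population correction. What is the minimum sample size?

For a proportion with margin E = 0.08 at 90% confidence, z = 1.645.
n = p̂(1−p̂)(z/E)² = 0.181 × 0.819 × (1.645/0.08)² = 62.68 — call this n₀.
Finite-population correction with N = 162: n = n₀ / (1 + (n₀−1)/N) = 62.68 / 1.381 = 45.39
Round up: n = 46.

46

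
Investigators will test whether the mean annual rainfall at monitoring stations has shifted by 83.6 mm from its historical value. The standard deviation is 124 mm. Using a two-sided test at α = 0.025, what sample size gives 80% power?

For a one-sample z-test, n = ((z_{α/2} + z_β)·σ/δ)².
z_{α/2} = 2.241 (two-sided α = 0.025); z_β = 0.842 (power 80% → β = 0.2).
n = (3.083 × 124 / 83.6)² = 20.91
Round up: n = 21.

n = 21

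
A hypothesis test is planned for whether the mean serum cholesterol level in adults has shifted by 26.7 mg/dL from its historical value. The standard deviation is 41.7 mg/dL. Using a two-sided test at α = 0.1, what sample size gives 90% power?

For a one-sample z-test, n = ((z_{α/2} + z_β)·σ/δ)².
z_{α/2} = 1.645 (two-sided α = 0.1); z_β = 1.282 (power 90% → β = 0.1).
n = (2.927 × 41.7 / 26.7)² = 20.90
Round up: n = 21.

n = 21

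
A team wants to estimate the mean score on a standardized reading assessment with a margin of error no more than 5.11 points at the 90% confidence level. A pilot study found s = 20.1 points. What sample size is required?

For a mean, the margin of error is E = z·σ/√n, so n = (zσ/E)².
At 90% confidence, z = 1.645.
n = (1.645 × 20.1 / 5.11)² = 41.87
Round up: n = 42.

42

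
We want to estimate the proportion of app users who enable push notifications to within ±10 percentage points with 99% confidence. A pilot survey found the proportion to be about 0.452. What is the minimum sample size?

For a proportion with margin E = 0.1 at 99% confidence, z = 2.576.
n = p̂(1−p̂)(z/E)² = 0.452 × 0.548 × (2.576/0.1)² = 164.37
Round up: n = 165.

165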